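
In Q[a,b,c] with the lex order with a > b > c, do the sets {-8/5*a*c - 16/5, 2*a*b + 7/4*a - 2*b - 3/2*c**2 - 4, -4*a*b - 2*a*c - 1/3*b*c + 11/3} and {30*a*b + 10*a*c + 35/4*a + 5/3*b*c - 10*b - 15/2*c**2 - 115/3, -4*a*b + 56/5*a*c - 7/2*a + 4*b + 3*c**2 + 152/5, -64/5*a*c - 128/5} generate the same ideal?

Two ideals are equal iff their reduced Gröbner bases coincide (the reduced basis is unique for a fixed ordering).
Buchberger on the first generating set:
f_1 = -8/5*a*c - 16/5, LT = a*c.
f_2 = 2*a*b + 7/4*a - 2*b - 3/2*c**2 - 4, LT = a*b.
f_3 = -4*a*b - 2*a*c - 1/3*b*c + 11/3, LT = a*b.

S(f_1,f_2): lcm = a*b*c. S = -7/8*a*c + b*c + 2*b + 3/4*c**3 + 2*c.
  reduce S modulo (f_1, f_2, f_3):
  remainder b*c + 2*b + 3/4*c**3 + 2*c + 7/4 ≠ 0; add g_4 = b*c + 2*b + 3/4*c**3 + 2*c + 7/4 to the basis.

S(f_1,f_3): lcm = a*b*c. S = -1/2*a*c**2 - 1/12*b*c**2 + 2*b + 11/12*c.
  reduce S modulo (f_1, f_2, f_3, g_4):
  remainder 5/3*b + 1/16*c**4 - 1/8*c**3 + 1/6*c**2 + 83/48*c - 7/24 ≠ 0; add g_5 = 5/3*b + 1/16*c**4 - 1/8*c**3 + 1/6*c**2 + 83/48*c - 7/24 to the basis.

S(f_2,f_3): lcm = a*b. S = -1/2*a*c + 7/8*a - 1/12*b*c - b - 3/4*c**2 - 13/12.
  reduce S modulo (f_1, f_2, f_3, g_4, g_5):
  remainder 7/8*a + 1/32*c**4 - 2/3*c**2 + 33/32*c - 1/12 ≠ 0; add g_6 = 7/8*a + 1/32*c**4 - 2/3*c**2 + 33/32*c - 1/12 to the basis.

S(g_4,g_5): lcm = b*c. S = 2*b - 3/80*c**5 + 3/40*c**4 + 13/20*c**3 - 83/80*c**2 + 87/40*c + 7/4.
  reduce S modulo (f_1, f_2, f_3, g_4, g_5, g_6):
  remainder -3/80*c**5 + 4/5*c**3 - 99/80*c**2 + 1/10*c + 21/10 ≠ 0; add g_7 = -3/80*c**5 + 4/5*c**3 - 99/80*c**2 + 1/10*c + 21/10 to the basis.

The other S-polynomials (S(f_1,g_4), S(f_2,g_4), S(f_3,g_4), S(f_1,g_5), S(f_2,g_5), S(f_3,g_5), S(f_1,g_6), S(f_2,g_6), S(f_3,g_6), S(g_4,g_6), S(g_5,g_6), S(f_1,g_7), S(f_2,g_7), S(f_3,g_7), S(g_4,g_7), S(g_5,g_7), S(g_6,g_7)) all reduce to 0 modulo the current basis, so we have a Gröbner basis.
Inter-reduce: drop elements whose leading term is divisible by another's, tail-reduce, and make monic.
Reduced Gröbner basis: {a + 1/28*c**4 - 16/21*c**2 + 33/28*c - 2/21, b + 3/80*c**4 - 3/40*c**3 + 1/10*c**2 + 83/80*c - 7/40, c**5 - 64/3*c**3 + 33*c**2 - 8/3*c - 56}.

Buchberger on the second generating set:
h_1 = 30*a*b + 10*a*c + 35/4*a + 5/3*b*c - 10*b - 15/2*c**2 - 115/3, LT = a*b.
h_2 = -4*a*b + 56/5*a*c - 7/2*a + 4*b + 3*c**2 + 152/5, LT = a*b.
h_3 = -64/5*a*c - 128/5, LT = a*c.

S(h_1,h_2): lcm = a*b. S = 47/15*a*c - 7/12*a + 1/18*b*c + 2/3*b + 1/2*c**2 + 569/90.
  reduce S modulo (h_1, h_2, h_3):
  remainder -7/12*a + 1/18*b*c + 2/3*b + 1/2*c**2 + 1/18 ≠ 0; add k_4 = -7/12*a + 1/18*b*c + 2/3*b + 1/2*c**2 + 1/18 to the basis.

S(h_1,h_3): lcm = a*b*c. S = 1/3*a*c**2 + 7/24*a*c + 1/18*b*c**2 - 1/3*b*c - 2*b - 1/4*c**3 - 23/18*c.
  reduce S modulo (h_1, h_2, h_3, k_4):
  remainder 1/18*b*c**2 - 1/3*b*c - 2*b - 1/4*c**3 - 35/18*c - 7/12 ≠ 0; add k_5 = 1/18*b*c**2 - 1/3*b*c - 2*b - 1/4*c**3 - 35/18*c - 7/12 to the basis.

S(h_2,h_3): lcm = a*b*c. S = -14/5*a*c**2 + 7/8*a*c - b*c - 2*b - 3/4*c**3 - 38/5*c.
  reduce S modulo (h_1, h_2, h_3, k_4, k_5):
  remainder -b*c - 2*b - 3/4*c**3 - 2*c - 7/4 ≠ 0; add k_6 = -b*c - 2*b - 3/4*c**3 - 2*c - 7/4 to the basis.

S(h_1,k_4): lcm = a*b. S = 1/3*a*c + 7/24*a + 2/21*b**2*c + 8/7*b**2 + 6/7*b*c**2 + 1/18*b*c - 5/21*b - 1/4*c**2 - 23/18.
  reduce S modulo (h_1, h_2, h_3, k_4, k_5, k_6):
  remainder 20/21*b**2 + 109/7*b - 9/28*c**4 + 225/112*c**3 - 5/2*c**2 + 405/28*c + 133/48 ≠ 0; add k_7 = 20/21*b**2 + 109/7*b - 9/28*c**4 + 225/112*c**3 - 5/2*c**2 + 405/28*c + 133/48 to the basis.

S(h_2,k_5): lcm = a*b*c**2. S = 6*a*b*c + 36*a*b + 17/10*a*c**3 + 7/8*a*c**2 + 35*a*c + 21/2*a - b*c**2 - 3/4*c**4 - 38/5*c**2.
  reduce S modulo (h_1, h_2, h_3, k_4, k_5, k_6, k_7):
  remainder -20*b - 3/4*c**4 + 3/2*c**3 - 2*c**2 - 83/4*c + 7/2 ≠ 0; add k_8 = -20*b - 3/4*c**4 + 3/2*c**3 - 2*c**2 - 83/4*c + 7/2 to the basis.

S(k_5,k_7): lcm = b**2*c**2. S = -6*b**2*c - 36*b**2 - 9/2*b*c**3 - 327/20*b*c**2 - 35*b*c - 21/2*b + 27/80*c**6 - 135/64*c**5 + 21/8*c**4 - 243/16*c**3 - 931/320*c**2.
  reduce S modulo (h_1, h_2, h_3, k_4, k_5, k_6, k_7, k_8):
  remainder 27/80*c**6 - 135/64*c**5 - 36/5*c**4 + 4491/80*c**3 - 22563/320*c**2 - 531/40*c + 945/8 ≠ 0; add k_9 = 27/80*c**6 - 135/64*c**5 - 36/5*c**4 + 4491/80*c**3 - 22563/320*c**2 - 531/40*c + 945/8 to the basis.

S(k_6,k_7): lcm = b**2*c. S = 2*b**2 + 3/4*b*c**3 - 287/20*b*c + 7/4*b + 27/80*c**5 - 135/64*c**4 + 21/8*c**3 - 243/16*c**2 - 931/320*c.
  reduce S modulo (h_1, h_2, h_3, k_4, k_5, k_6, k_7, k_8, k_9):
  remainder 27/80*c**5 - 36/5*c**3 + 891/80*c**2 - 9/10*c - 189/10 ≠ 0; add k_10 = 27/80*c**5 - 36/5*c**3 + 891/80*c**2 - 9/10*c - 189/10 to the basis.

The other S-polynomials (S(h_2,k_4), S(h_3,k_4), S(h_1,k_5), S(h_3,k_5), S(k_4,k_5), S(h_1,k_6), S(h_2,k_6), S(h_3,k_6), S(k_4,k_6), S(k_5,k_6), S(h_1,k_7), S(h_2,k_7), S(h_3,k_7), S(k_4,k_7), S(h_1,k_8), S(h_2,k_8), S(h_3,k_8), S(k_4,k_8), S(k_5,k_8), S(k_6,k_8), S(k_7,k_8), S(h_1,k_9), S(h_2,k_9), S(h_3,k_9), S(k_4,k_9), S(k_5,k_9), S(k_6,k_9), S(k_7,k_9), S(k_8,k_9), S(h_1,k_10), S(h_2,k_10), S(h_3,k_10), S(k_4,k_10), S(k_5,k_10), S(k_6,k_10), S(k_7,k_10), S(k_8,k_10), S(k_9,k_10)) all reduce to 0 modulo the current basis, so we have a Gröbner basis.
Inter-reduce: drop elements whose leading term is divisible by another's, tail-reduce, and make monic.
Reduced Gröbner basis: {a + 1/28*c**4 - 16/21*c**2 + 33/28*c - 2/21, b + 3/80*c**4 - 3/40*c**3 + 1/10*c**2 + 83/80*c - 7/40, c**5 - 64/3*c**3 + 33*c**2 - 8/3*c - 56}.

The two bases agree; hence the ideals are identical.
The choice of monomial ordering does not affect the verdict — as long as both bases are computed under the same ordering, their equality decides ideal equality.

Yes, the ideals are equal.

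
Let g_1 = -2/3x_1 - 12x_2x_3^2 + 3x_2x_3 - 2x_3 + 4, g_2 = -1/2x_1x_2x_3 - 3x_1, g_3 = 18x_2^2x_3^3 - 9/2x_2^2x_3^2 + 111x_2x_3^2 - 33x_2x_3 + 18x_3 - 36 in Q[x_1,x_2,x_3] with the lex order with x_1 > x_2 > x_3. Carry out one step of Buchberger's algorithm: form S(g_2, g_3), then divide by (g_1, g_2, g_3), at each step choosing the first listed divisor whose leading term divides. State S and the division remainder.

S(g_2, g_3) = 1/4x_1x_2^2x_3^2 - 1/6x_1x_2x_3^2 + 11/6x_1x_2x_3 - x_1x_3 + 2x_1; remainder on division = 0.

lcm(LM(g_2), LM(g_3)) = x_1x_2^2x_3^3.
S = (lcm/LT(g_2))·g_2 − (lcm/LT(g_3))·g_3 = 1/4x_1x_2^2x_3^2 - 1/6x_1x_2x_3^2 + 11/6x_1x_2x_3 - x_1x_3 + 2x_1.
Reduce S modulo (g_1, g_2, g_3) in that order:
  leading term x_1x_2^2x_3^2: subtract (-3/8x_2^2x_3^2)·g_1 from 1/4x_1x_2^2x_3^2 - 1/6x_1x_2x_3^2 + 11/6x_1x_2x_3 - x_1x_3 + 2x_1 → -1/6x_1x_2x_3^2 + 11/6x_1x_2x_3 - x_1x_3 + 2x_1 - 9/2x_2^3x_3^4 + 9/8x_2^3x_3^3 - 3/4x_2^2x_3^3 + 3/2x_2^2x_3^2
  leading term x_1x_2x_3^2: subtract (1/4x_2x_3^2)·g_1 from -1/6x_1x_2x_3^2 + 11/6x_1x_2x_3 - x_1x_3 + 2x_1 - 9/2x_2^3x_3^4 + 9/8x_2^3x_3^3 - 3/4x_2^2x_3^3 + 3/2x_2^2x_3^2 → 11/6x_1x_2x_3 - x_1x_3 + 2x_1 - 9/2x_2^3x_3^4 + 9/8x_2^3x_3^3 + 3x_2^2x_3^4 - 3/2x_2^2x_3^3 + 3/2x_2^2x_3^2 + 1/2x_2x_3^3 - x_2x_3^2
  leading term x_1x_2x_3: subtract (-11/4x_2x_3)·g_1 from 11/6x_1x_2x_3 - x_1x_3 + 2x_1 - 9/2x_2^3x_3^4 + 9/8x_2^3x_3^3 + 3x_2^2x_3^4 - 3/2x_2^2x_3^3 + 3/2x_2^2x_3^2 + 1/2x_2x_3^3 - x_2x_3^2 → -x_1x_3 + 2x_1 - 9/2x_2^3x_3^4 + 9/8x_2^3x_3^3 + 3x_2^2x_3^4 - 69/2x_2^2x_3^3 + 39/4x_2^2x_3^2 + 1/2x_2x_3^3 - 13/2x_2x_3^2 + 11x_2x_3
  leading term x_1x_3: subtract (3/2x_3)·g_1 from -x_1x_3 + 2x_1 - 9/2x_2^3x_3^4 + 9/8x_2^3x_3^3 + 3x_2^2x_3^4 - 69/2x_2^2x_3^3 + 39/4x_2^2x_3^2 + 1/2x_2x_3^3 - 13/2x_2x_3^2 + 11x_2x_3 → 2x_1 - 9/2x_2^3x_3^4 + 9/8x_2^3x_3^3 + 3x_2^2x_3^4 - 69/2x_2^2x_3^3 + 39/4x_2^2x_3^2 + 37/2x_2x_3^3 - 11x_2x_3^2 + 11x_2x_3 + 3x_3^2 - 6x_3
  leading term x_1: subtract (-3)·g_1 from 2x_1 - 9/2x_2^3x_3^4 + 9/8x_2^3x_3^3 + 3x_2^2x_3^4 - 69/2x_2^2x_3^3 + 39/4x_2^2x_3^2 + 37/2x_2x_3^3 - 11x_2x_3^2 + 11x_2x_3 + 3x_3^2 - 6x_3 → -9/2x_2^3x_3^4 + 9/8x_2^3x_3^3 + 3x_2^2x_3^4 - 69/2x_2^2x_3^3 + 39/4x_2^2x_3^2 + 37/2x_2x_3^3 - 47x_2x_3^2 + 20x_2x_3 + 3x_3^2 - 12x_3 + 12
  leading term x_2^3x_3^4: subtract (-1/4x_2x_3)·g_3 from -9/2x_2^3x_3^4 + 9/8x_2^3x_3^3 + 3x_2^2x_3^4 - 69/2x_2^2x_3^3 + 39/4x_2^2x_3^2 + 37/2x_2x_3^3 - 47x_2x_3^2 + 20x_2x_3 + 3x_3^2 - 12x_3 + 12 → 3x_2^2x_3^4 - 27/4x_2^2x_3^3 + 3/2x_2^2x_3^2 + 37/2x_2x_3^3 - 85/2x_2x_3^2 + 11x_2x_3 + 3x_3^2 - 12x_3 + 12
  leading term x_2^2x_3^4: subtract (1/6x_3)·g_3 from 3x_2^2x_3^4 - 27/4x_2^2x_3^3 + 3/2x_2^2x_3^2 + 37/2x_2x_3^3 - 85/2x_2x_3^2 + 11x_2x_3 + 3x_3^2 - 12x_3 + 12 → -6x_2^2x_3^3 + 3/2x_2^2x_3^2 - 37x_2x_3^2 + 11x_2x_3 - 6x_3 + 12
  leading term x_2^2x_3^3: subtract (-1/3)·g_3 from -6x_2^2x_3^3 + 3/2x_2^2x_3^2 - 37x_2x_3^2 + 11x_2x_3 - 6x_3 + 12 → 0
The remainder is 0, so this S-polynomial contributes no new basis element.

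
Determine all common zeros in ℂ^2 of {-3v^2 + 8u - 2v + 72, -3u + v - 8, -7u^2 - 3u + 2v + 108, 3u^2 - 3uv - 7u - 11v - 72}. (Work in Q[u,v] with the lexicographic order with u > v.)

{(-4, -4)}

Compute a lex Gröbner basis by Buchberger's algorithm.
f_1 = 8u - 3v^2 - 2v + 72, LT = u.
f_2 = -3u + v - 8, LT = u.
f_3 = -7u^2 - 3u + 2v + 108, LT = u^2.
f_4 = 3u^2 - 3uv - 7u - 11v - 72, LT = u^2.

S(f_1,f_2): lcm = u. S = -3/8v^2 + 1/12v + 19/3.
  leading term v^2: no divisor's leading term divides it; move -3/8v^2 to the remainder.
  leading term v: no divisor's leading term divides it; move 1/12v to the remainder.
  leading term 1: no divisor's leading term divides it; move 19/3 to the remainder.
  remainder -3/8v^2 + 1/12v + 19/3 ≠ 0; add h_5 = -3/8v^2 + 1/12v + 19/3 to the basis.

S(f_1,f_3): lcm = u^2. S = -3/8uv^2 - 1/4uv + 60/7u + 2/7v + 108/7.
  leading term uv^2: subtract (-3/64v^2)·f_1 from -3/8uv^2 - 1/4uv + 60/7u + 2/7v + 108/7 → -1/4uv + 60/7u - 9/64v^4 - 3/32v^3 + 27/8v^2 + 2/7v + 108/7
  leading term uv: subtract (-1/32v)·f_1 from -1/4uv + 60/7u - 9/64v^4 - 3/32v^3 + 27/8v^2 + 2/7v + 108/7 → 60/7u - 9/64v^4 - 3/16v^3 + 53/16v^2 + 71/28v + 108/7
  leading term u: subtract (15/14)·f_1 from 60/7u - 9/64v^4 - 3/16v^3 + 53/16v^2 + 71/28v + 108/7 → -9/64v^4 - 3/16v^3 + 731/112v^2 + 131/28v - 432/7
  leading term v^4: subtract (3/8v^2)·h_5 from -9/64v^4 - 3/16v^3 + 731/112v^2 + 131/28v - 432/7 → -7/32v^3 + 465/112v^2 + 131/28v - 432/7
  leading term v^3: subtract (7/12v)·h_5 from -7/32v^3 + 465/112v^2 + 131/28v - 432/7 → 517/126v^2 + 62/63v - 432/7
  leading term v^2: subtract (-2068/189)·h_5 from 517/126v^2 + 62/63v - 432/7 → 1075/567v + 4300/567
  leading term v: no divisor's leading term divides it; move 1075/567v to the remainder.
  leading term 1: no divisor's leading term divides it; move 4300/567 to the remainder.
  remainder 1075/567v + 4300/567 ≠ 0; add h_6 = 1075/567v + 4300/567 to the basis.

The other S-polynomials (S(f_1,f_4), S(f_2,f_3), S(f_2,f_4), S(f_3,f_4), S(f_1,h_5), S(f_2,h_5), S(f_3,h_5), S(f_4,h_5), S(f_1,h_6), S(f_2,h_6), S(f_3,h_6), S(f_4,h_6), S(h_5,h_6)) all reduce to 0 modulo the current basis, so we have a Gröbner basis.
Inter-reduce: drop elements whose leading term is divisible by another's, tail-reduce, and make monic.
Reduced Gröbner basis: {u + 4, v + 4}.

The lex basis is triangular: the last element involves only v. Solving v + 4 = 0 gives v ∈ {-4}; substituting each value into the earlier elements determines the remaining variables.
  v = -4: the earlier basis element becomes u + 4 = 0, giving u = -4 — point (-4, -4).
This is the nonlinear analogue of row-reducing a linear system.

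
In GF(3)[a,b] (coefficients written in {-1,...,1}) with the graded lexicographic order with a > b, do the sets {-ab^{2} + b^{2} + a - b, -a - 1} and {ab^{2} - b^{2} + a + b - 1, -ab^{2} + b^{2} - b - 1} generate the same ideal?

Yes, the ideals are equal.

For a fixed monomial order, each ideal has a unique reduced Gröbner basis; comparing bases decides equality.
Buchberger on the first generating set:
f_1 = -ab^{2} + b^{2} + a - b, LT = ab^{2}.
f_2 = -a - 1, LT = a.

S(f_1,f_2): lcm = ab^{2}. S = b^{2} - a + b.
  leading term b^{2}: no divisor's leading term divides it; move b^{2} to the remainder.
  leading term a: subtract (1)·f_2 from -a + b → b + 1
  leading term b: no divisor's leading term divides it; move b to the remainder.
  leading term 1: no divisor's leading term divides it; move 1 to the remainder.
  remainder b^{2} + b + 1 ≠ 0; add g_3 = b^{2} + b + 1 to the basis.

The other S-polynomials (S(f_1,g_3), S(f_2,g_3)) all reduce to 0 modulo the current basis, so we have a Gröbner basis.
Inter-reduce: drop elements whose leading term is divisible by another's, tail-reduce, and make monic.
Reduced Gröbner basis: {b^{2} + b + 1, a + 1}.

Buchberger on the second generating set:
h_1 = ab^{2} - b^{2} + a + b - 1, LT = ab^{2}.
h_2 = -ab^{2} + b^{2} - b - 1, LT = ab^{2}.

S(h_1,h_2): lcm = ab^{2}. S = a + 1.
  leading term a: no divisor's leading term divides it; move a to the remainder.
  leading term 1: no divisor's leading term divides it; move 1 to the remainder.
  remainder a + 1 ≠ 0; add k_3 = a + 1 to the basis.

S(h_1,k_3): lcm = ab^{2}. S = b^{2} + a + b - 1.
  leading term b^{2}: no divisor's leading term divides it; move b^{2} to the remainder.
  leading term a: subtract (1)·k_3 from a + b - 1 → b + 1
  leading term b: no divisor's leading term divides it; move b to the remainder.
  leading term 1: no divisor's leading term divides it; move 1 to the remainder.
  remainder b^{2} + b + 1 ≠ 0; add k_4 = b^{2} + b + 1 to the basis.

The other S-polynomials (S(h_2,k_3), S(h_1,k_4), S(h_2,k_4), S(k_3,k_4)) all reduce to 0 modulo the current basis, so we have a Gröbner basis.
Inter-reduce: drop elements whose leading term is divisible by another's, tail-reduce, and make monic.
Reduced Gröbner basis: {b^{2} + b + 1, a + 1}.

The two bases agree; hence the ideals are identical.
The same test decides containment: I ⊆ J iff every generator of I reduces to 0 modulo a Gröbner basis of J.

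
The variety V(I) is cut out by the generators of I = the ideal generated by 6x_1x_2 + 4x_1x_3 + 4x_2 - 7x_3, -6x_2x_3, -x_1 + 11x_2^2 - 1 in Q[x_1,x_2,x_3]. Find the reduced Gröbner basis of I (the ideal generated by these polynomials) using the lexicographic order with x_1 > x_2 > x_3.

G = {x_1 - 11x_2^2 + 1, x_2^3 - 1/33x_2 - 1/6x_3, x_2x_3, x_3^2}

f_1 = 6x_1x_2 + 4x_1x_3 + 4x_2 - 7x_3, LT = x_1x_2.
f_2 = -6x_2x_3, LT = x_2x_3.
f_3 = -x_1 + 11x_2^2 - 1, LT = x_1.

S(f_1,f_2): lcm = x_1x_2x_3. S = 2/3x_1x_3^2 + 2/3x_2x_3 - 7/6x_3^2.
  leading term x_1x_3^2: subtract (-2/3x_3^2)·f_3 from 2/3x_1x_3^2 + 2/3x_2x_3 - 7/6x_3^2 → 22/3x_2^2x_3^2 + 2/3x_2x_3 - 11/6x_3^2
  leading term x_2^2x_3^2: subtract (-11/9x_2x_3)·f_2 from 22/3x_2^2x_3^2 + 2/3x_2x_3 - 11/6x_3^2 → 2/3x_2x_3 - 11/6x_3^2
  leading term x_2x_3: subtract (-1/9)·f_2 from 2/3x_2x_3 - 11/6x_3^2 → -11/6x_3^2
  leading term x_3^2: no divisor's leading term divides it; move -11/6x_3^2 to the remainder.
  remainder -11/6x_3^2 ≠ 0; add g_4 = -11/6x_3^2 to the basis.

S(f_1,f_3): lcm = x_1x_2. S = 2/3x_1x_3 + 11x_2^3 - 1/3x_2 - 7/6x_3.
  leading term x_1x_3: subtract (-2/3x_3)·f_3 from 2/3x_1x_3 + 11x_2^3 - 1/3x_2 - 7/6x_3 → 11x_2^3 + 22/3x_2^2x_3 - 1/3x_2 - 11/6x_3
  leading term x_2^3: no divisor's leading term divides it; move 11x_2^3 to the remainder.
  leading term x_2^2x_3: subtract (-11/9x_2)·f_2 from 22/3x_2^2x_3 - 1/3x_2 - 11/6x_3 → -1/3x_2 - 11/6x_3
  leading term x_2: no divisor's leading term divides it; move -1/3x_2 to the remainder.
  leading term x_3: no divisor's leading term divides it; move -11/6x_3 to the remainder.
  remainder 11x_2^3 - 1/3x_2 - 11/6x_3 ≠ 0; add g_5 = 11x_2^3 - 1/3x_2 - 11/6x_3 to the basis.

The other S-polynomials (S(f_2,f_3), S(f_1,g_4), S(f_2,g_4), S(f_3,g_4), S(f_1,g_5), S(f_2,g_5), S(f_3,g_5), S(g_4,g_5)) all reduce to 0 modulo the current basis, so we have a Gröbner basis.
Inter-reduce: drop elements whose leading term is divisible by another's, tail-reduce, and make monic.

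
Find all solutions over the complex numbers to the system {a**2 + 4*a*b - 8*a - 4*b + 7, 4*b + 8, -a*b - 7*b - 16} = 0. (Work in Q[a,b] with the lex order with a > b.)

{(1, -2)}

Compute a lex Gröbner basis by Buchberger's algorithm.
f_1 = a**2 + 4*a*b - 8*a - 4*b + 7, LT = a**2.
f_2 = 4*b + 8, LT = b.
f_3 = -a*b - 7*b - 16, LT = a*b.

S(f_1,f_3): lcm = a**2*b. S = 4*a*b**2 - 15*a*b - 16*a - 4*b**2 + 7*b.
  leading term a*b**2: subtract (a*b)·f_2 from 4*a*b**2 - 15*a*b - 16*a - 4*b**2 + 7*b → -23*a*b - 16*a - 4*b**2 + 7*b
  leading term a*b: subtract (-23/4*a)·f_2 from -23*a*b - 16*a - 4*b**2 + 7*b → 30*a - 4*b**2 + 7*b
  leading term a: no divisor's leading term divides it; move 30*a to the remainder.
  leading term b**2: subtract (-b)·f_2 from -4*b**2 + 7*b → 15*b
  leading term b: subtract (15/4)·f_2 from 15*b → -30
  leading term 1: no divisor's leading term divides it; move -30 to the remainder.
  remainder 30*a - 30 ≠ 0; add h_4 = 30*a - 30 to the basis.

The other S-polynomials (S(f_1,f_2), S(f_2,f_3), S(f_1,h_4), S(f_2,h_4), S(f_3,h_4)) all reduce to 0 modulo the current basis, so we have a Gröbner basis.
Inter-reduce: drop elements whose leading term is divisible by another's, tail-reduce, and make monic.
Reduced Gröbner basis: {a - 1, b + 2}.

The lex basis is triangular: the last element involves only b. Solving b + 2 = 0 gives b ∈ {-2}; substituting each value into the earlier elements determines the remaining variables.
  b = -2: the earlier basis element becomes a - 1 = 0, giving a = 1 — point (1, -2).
Substituting each solution back into the original system confirms all equations vanish.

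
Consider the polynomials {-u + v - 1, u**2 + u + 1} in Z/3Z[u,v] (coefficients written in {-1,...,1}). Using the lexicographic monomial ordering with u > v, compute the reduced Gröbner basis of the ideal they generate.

f_1 = -u + v - 1, LT = u.
f_2 = u**2 + u + 1, LT = u**2.

S(f_1,f_2): lcm = u**2. S = -u*v - 1.
  leading term u*v: subtract (v)·f_1 from -u*v - 1 → -v**2 + v - 1
  leading term v**2: no divisor's leading term divides it; move -v**2 to the remainder.
  leading term v: no divisor's leading term divides it; move v to the remainder.
  leading term 1: no divisor's leading term divides it; move -1 to the remainder.
  remainder -v**2 + v - 1 ≠ 0; add g_3 = -v**2 + v - 1 to the basis.

S(f_1,g_3): leading monomials are coprime, so the S-polynomial reduces to 0 (Buchberger's first criterion).
S(f_2,g_3): leading monomials are coprime, so the S-polynomial reduces to 0 (Buchberger's first criterion).
Every S-polynomial of the final basis reduces to 0, so we have a Gröbner basis.
Inter-reduce: drop elements whose leading term is divisible by another's, tail-reduce, and make monic.

G = {u - v + 1, v**2 - v + 1}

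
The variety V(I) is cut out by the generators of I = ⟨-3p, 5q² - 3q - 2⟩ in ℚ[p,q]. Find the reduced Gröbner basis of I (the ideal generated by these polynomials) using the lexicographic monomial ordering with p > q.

f_1 = -3p, LT = p.
f_2 = 5q² - 3q - 2, LT = q².

S(f_1,f_2): leading monomials are coprime, so the S-polynomial reduces to 0 (Buchberger's first criterion).
Every S-polynomial of the final basis reduces to 0, so we have a Gröbner basis.

G = {p, q² - ⅗q - ⅖}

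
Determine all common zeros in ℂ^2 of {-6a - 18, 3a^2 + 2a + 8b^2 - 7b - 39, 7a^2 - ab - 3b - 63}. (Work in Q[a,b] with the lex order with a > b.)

{(-3, -9/8), (-3, 2)}

Compute a lex Gröbner basis by Buchberger's algorithm.
f_1 = -6a - 18, LT = a.
f_2 = 3a^2 + 2a + 8b^2 - 7b - 39, LT = a^2.
f_3 = 7a^2 - ab - 3b - 63, LT = a^2.

S(f_1,f_2): lcm = a^2. S = 7/3a - 8/3b^2 + 7/3b + 13.
  leading term a: subtract (-7/18)·f_1 from 7/3a - 8/3b^2 + 7/3b + 13 → -8/3b^2 + 7/3b + 6
  leading term b^2: no divisor's leading term divides it; move -8/3b^2 to the remainder.
  leading term b: no divisor's leading term divides it; move 7/3b to the remainder.
  leading term 1: no divisor's leading term divides it; move 6 to the remainder.
  remainder -8/3b^2 + 7/3b + 6 ≠ 0; add h_4 = -8/3b^2 + 7/3b + 6 to the basis.

The other S-polynomials (S(f_1,f_3), S(f_2,f_3), S(f_1,h_4), S(f_2,h_4), S(f_3,h_4)) all reduce to 0 modulo the current basis, so we have a Gröbner basis.
Inter-reduce: drop elements whose leading term is divisible by another's, tail-reduce, and make monic.
Reduced Gröbner basis: {a + 3, b^2 - 7/8b - 9/4}.

Elimination: the polynomial b^2 - 7/8b - 9/4 lies in the elimination ideal for b, so b ∈ {-9/8, 2}. For each such b, the remaining basis elements (now univariate) give the rest of the solution.
  b = -9/8: the earlier basis element becomes a + 3 = 0, giving a = -3 — point (-3, -9/8).
  b = 2: the earlier basis element becomes a + 3 = 0, giving a = -3 — point (-3, 2).
A lex Gröbner basis triangularizes the system, enabling back-substitution.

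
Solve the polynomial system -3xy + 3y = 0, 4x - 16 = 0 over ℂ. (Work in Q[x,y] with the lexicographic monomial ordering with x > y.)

Compute a lex Gröbner basis by Buchberger's algorithm.
f_1 = -3xy + 3y, LT = xy.
f_2 = 4x - 16, LT = x.

S(f_1,f_2): lcm = xy. S = 3y.
  leading term y: no divisor's leading term divides it; move 3y to the remainder.
  remainder 3y ≠ 0; add h_3 = 3y to the basis.

S(f_1,h_3): lcm = xy. S = -y.
  leading term y: subtract (-1/3)·h_3 from -y → 0
  remainder 0.

S(f_2,h_3): leading monomials are coprime, so the S-polynomial reduces to 0 (Buchberger's first criterion).
Every S-polynomial of the final basis reduces to 0, so we have a Gröbner basis.
Inter-reduce: drop elements whose leading term is divisible by another's, tail-reduce, and make monic.
Reduced Gröbner basis: {x - 4, y}.

The lex basis is triangular: the last element involves only y. Solving y = 0 gives y ∈ {0}; substituting each value into the earlier elements determines the remaining variables.
  y = 0: the earlier basis element becomes x - 4 = 0, giving x = 4 — point (4, 0).
Zero-dimensionality of the ideal guarantees finitely many solutions over ℂ.

{(4, 0)}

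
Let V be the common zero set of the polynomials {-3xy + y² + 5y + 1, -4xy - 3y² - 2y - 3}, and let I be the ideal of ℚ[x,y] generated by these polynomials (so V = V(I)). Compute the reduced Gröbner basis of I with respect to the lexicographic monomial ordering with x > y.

f_1 = -3xy + y² + 5y + 1, LT = xy.
f_2 = -4xy - 3y² - 2y - 3, LT = xy.

S(f_1,f_2): lcm = xy. S = -13/12y² - 13/6y - 13/12.
  leading term y²: no divisor's leading term divides it; move -13/12y² to the remainder.
  leading term y: no divisor's leading term divides it; move -13/6y to the remainder.
  leading term 1: no divisor's leading term divides it; move -13/12 to the remainder.
  remainder -13/12y² - 13/6y - 13/12 ≠ 0; add g_3 = -13/12y² - 13/6y - 13/12 to the basis.

S(f_1,g_3): lcm = xy². S = -2xy - x - ⅓y³ - 5/3y² - ⅓y.
  leading term xy: subtract (⅔)·f_1 from -2xy - x - ⅓y³ - 5/3y² - ⅓y → -x - ⅓y³ - 7/3y² - 11/3y - ⅔
  leading term x: no divisor's leading term divides it; move -x to the remainder.
  leading term y³: subtract (4/13y)·g_3 from -⅓y³ - 7/3y² - 11/3y - ⅔ → -5/3y² - 10/3y - ⅔
  leading term y²: subtract (20/13)·g_3 from -5/3y² - 10/3y - ⅔ → 1
  leading term 1: no divisor's leading term divides it; move 1 to the remainder.
  remainder -x + 1 ≠ 0; add g_4 = -x + 1 to the basis.

The other S-polynomials (S(f_2,g_3), S(f_1,g_4), S(f_2,g_4), S(g_3,g_4)) all reduce to 0 modulo the current basis, so we have a Gröbner basis.
Inter-reduce: drop elements whose leading term is divisible by another's, tail-reduce, and make monic.

G = {x - 1, y² + 2y + 1}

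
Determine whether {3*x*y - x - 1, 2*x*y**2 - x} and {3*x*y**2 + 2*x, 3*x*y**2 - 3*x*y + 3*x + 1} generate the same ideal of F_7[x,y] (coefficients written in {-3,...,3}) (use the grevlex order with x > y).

Yes, the ideals are equal.

Two ideals are equal iff their reduced Gröbner bases coincide (the reduced basis is unique for a fixed ordering).
Buchberger on the first generating set:
f_1 = 3*x*y - x - 1, LT = x*y.
f_2 = 2*x*y**2 - x, LT = x*y**2.

S(f_1,f_2): lcm = x*y**2. S = 2*x*y - 3*x + 2*y.
  leading term x*y: subtract (3)·f_1 from 2*x*y - 3*x + 2*y → 2*y + 3
  leading term y: no divisor's leading term divides it; move 2*y to the remainder.
  leading term 1: no divisor's leading term divides it; move 3 to the remainder.
  remainder 2*y + 3 ≠ 0; add g_3 = 2*y + 3 to the basis.

S(f_1,g_3): lcm = x*y. S = -3*x + 2.
  leading term x: no divisor's leading term divides it; move -3*x to the remainder.
  leading term 1: no divisor's leading term divides it; move 2 to the remainder.
  remainder -3*x + 2 ≠ 0; add g_4 = -3*x + 2 to the basis.

S(f_2,g_3): lcm = x*y**2. S = 2*x*y + 3*x.
  leading term x*y: subtract (3)·f_1 from 2*x*y + 3*x → -x + 3
  leading term x: subtract (-2)·g_4 from -x + 3 → 0
  remainder 0.

S(f_1,g_4): lcm = x*y. S = 2*x + 3*y + 2.
  leading term x: subtract (-3)·g_4 from 2*x + 3*y + 2 → 3*y + 1
  leading term y: subtract (-2)·g_3 from 3*y + 1 → 0
  remainder 0.

S(f_2,g_4): lcm = x*y**2. S = 3*y**2 + 3*x.
  leading term y**2: subtract (-2*y)·g_3 from 3*y**2 + 3*x → 3*x - y
  leading term x: subtract (-1)·g_4 from 3*x - y → -y + 2
  leading term y: subtract (3)·g_3 from -y + 2 → 0
  remainder 0.

S(g_3,g_4): leading monomials are coprime, so the S-polynomial reduces to 0 (Buchberger's first criterion).
Every S-polynomial of the final basis reduces to 0, so we have a Gröbner basis.
Inter-reduce: drop elements whose leading term is divisible by another's, tail-reduce, and make monic.
Reduced Gröbner basis: {x - 3, y - 2}.

Buchberger on the second generating set:
h_1 = 3*x*y**2 + 2*x, LT = x*y**2.
h_2 = 3*x*y**2 - 3*x*y + 3*x + 1, LT = x*y**2.

S(h_1,h_2): lcm = x*y**2. S = x*y + 2*x + 2.
  leading term x*y: no divisor's leading term divides it; move x*y to the remainder.
  leading term x: no divisor's leading term divides it; move 2*x to the remainder.
  leading term 1: no divisor's leading term divides it; move 2 to the remainder.
  remainder x*y + 2*x + 2 ≠ 0; add k_3 = x*y + 2*x + 2 to the basis.

S(h_1,k_3): lcm = x*y**2. S = -2*x*y + 3*x - 2*y.
  leading term x*y: subtract (-2)·k_3 from -2*x*y + 3*x - 2*y → -2*y - 3
  leading term y: no divisor's leading term divides it; move -2*y to the remainder.
  leading term 1: no divisor's leading term divides it; move -3 to the remainder.
  remainder -2*y - 3 ≠ 0; add k_4 = -2*y - 3 to the basis.

S(h_2,k_3): lcm = x*y**2. S = -3*x*y + x - 2*y - 2.
  leading term x*y: subtract (-3)·k_3 from -3*x*y + x - 2*y - 2 → -2*y - 3
  leading term y: subtract (1)·k_4 from -2*y - 3 → 0
  remainder 0.

S(h_1,k_4): lcm = x*y**2. S = 2*x*y + 3*x.
  leading term x*y: subtract (2)·k_3 from 2*x*y + 3*x → -x + 3
  leading term x: no divisor's leading term divides it; move -x to the remainder.
  leading term 1: no divisor's leading term divides it; move 3 to the remainder.
  remainder -x + 3 ≠ 0; add k_5 = -x + 3 to the basis.

S(h_2,k_4): lcm = x*y**2. S = x*y + x - 2.
  leading term x*y: subtract (1)·k_3 from x*y + x - 2 → -x + 3
  leading term x: subtract (1)·k_5 from -x + 3 → 0
  remainder 0.

S(k_3,k_4): lcm = x*y. S = -3*x + 2.
  leading term x: subtract (3)·k_5 from -3*x + 2 → 0
  remainder 0.

S(h_1,k_5): lcm = x*y**2. S = 3*y**2 + 3*x.
  leading term y**2: subtract (2*y)·k_4 from 3*y**2 + 3*x → 3*x - y
  leading term x: subtract (-3)·k_5 from 3*x - y → -y + 2
  leading term y: subtract (-3)·k_4 from -y + 2 → 0
  remainder 0.

S(h_2,k_5): lcm = x*y**2. S = -x*y + 3*y**2 + x - 2.
  leading term x*y: subtract (-1)·k_3 from -x*y + 3*y**2 + x - 2 → 3*y**2 + 3*x
  leading term y**2: subtract (2*y)·k_4 from 3*y**2 + 3*x → 3*x - y
  leading term x: subtract (-3)·k_5 from 3*x - y → -y + 2
  leading term y: subtract (-3)·k_4 from -y + 2 → 0
  remainder 0.

S(k_3,k_5): lcm = x*y. S = 2*x + 3*y + 2.
  leading term x: subtract (-2)·k_5 from 2*x + 3*y + 2 → 3*y + 1
  leading term y: subtract (2)·k_4 from 3*y + 1 → 0
  remainder 0.

S(k_4,k_5): leading monomials are coprime, so the S-polynomial reduces to 0 (Buchberger's first criterion).
Every S-polynomial of the final basis reduces to 0, so we have a Gröbner basis.
Inter-reduce: drop elements whose leading term is divisible by another's, tail-reduce, and make monic.
Reduced Gröbner basis: {x - 3, y - 2}.

These coincide, so the ideals are equal.
The same test decides containment: I ⊆ J iff every generator of I reduces to 0 modulo a Gröbner basis of J.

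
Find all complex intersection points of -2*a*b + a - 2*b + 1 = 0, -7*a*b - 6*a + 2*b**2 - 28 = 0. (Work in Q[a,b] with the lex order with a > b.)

{(-1, -11/2), (-55/19, 1/2), (-1, 2)}

Compute a lex Gröbner basis by Buchberger's algorithm.
f_1 = -2*a*b + a - 2*b + 1, LT = a*b.
f_2 = -7*a*b - 6*a + 2*b**2 - 28, LT = a*b.

S(f_1,f_2): lcm = a*b. S = -19/14*a + 2/7*b**2 + b - 9/2.
  leading term a: no divisor's leading term divides it; move -19/14*a to the remainder.
  leading term b**2: no divisor's leading term divides it; move 2/7*b**2 to the remainder.
  leading term b: no divisor's leading term divides it; move b to the remainder.
  leading term 1: no divisor's leading term divides it; move -9/2 to the remainder.
  remainder -19/14*a + 2/7*b**2 + b - 9/2 ≠ 0; add h_3 = -19/14*a + 2/7*b**2 + b - 9/2 to the basis.

S(f_1,h_3): lcm = a*b. S = -1/2*a + 4/19*b**3 + 14/19*b**2 - 44/19*b - 1/2.
  leading term a: subtract (7/19)·h_3 from -1/2*a + 4/19*b**3 + 14/19*b**2 - 44/19*b - 1/2 → 4/19*b**3 + 12/19*b**2 - 51/19*b + 22/19
  leading term b**3: no divisor's leading term divides it; move 4/19*b**3 to the remainder.
  leading term b**2: no divisor's leading term divides it; move 12/19*b**2 to the remainder.
  leading term b: no divisor's leading term divides it; move -51/19*b to the remainder.
  leading term 1: no divisor's leading term divides it; move 22/19 to the remainder.
  remainder 4/19*b**3 + 12/19*b**2 - 51/19*b + 22/19 ≠ 0; add h_4 = 4/19*b**3 + 12/19*b**2 - 51/19*b + 22/19 to the basis.

The other S-polynomials (S(f_2,h_3), S(f_1,h_4), S(f_2,h_4), S(h_3,h_4)) all reduce to 0 modulo the current basis, so we have a Gröbner basis.
Inter-reduce: drop elements whose leading term is divisible by another's, tail-reduce, and make monic.
Reduced Gröbner basis: {a - 4/19*b**2 - 14/19*b + 63/19, b**3 + 3*b**2 - 51/4*b + 11/2}.

The lex basis is triangular: the last element involves only b. Solving b**3 + 3*b**2 - 51/4*b + 11/2 = 0 gives b ∈ {-11/2, 1/2, 2}; substituting each value into the earlier elements determines the remaining variables.
  b = -11/2: the earlier basis element becomes a + 1 = 0, giving a = -1 — point (-1, -11/2).
  b = 1/2: the earlier basis element becomes a + 55/19 = 0, giving a = -55/19 — point (-55/19, 1/2).
  b = 2: the earlier basis element becomes a + 1 = 0, giving a = -1 — point (-1, 2).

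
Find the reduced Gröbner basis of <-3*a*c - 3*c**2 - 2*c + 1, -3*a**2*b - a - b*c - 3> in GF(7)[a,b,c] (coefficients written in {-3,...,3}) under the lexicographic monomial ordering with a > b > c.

f_1 = -3*a*c - 3*c**2 - 2*c + 1, LT = a*c.
f_2 = -3*a**2*b - a - b*c - 3, LT = a**2*b.

S(f_1,f_2): lcm = a**2*b*c. S = a*b*c**2 + 3*a*b*c + 2*a*b + 2*a*c + 2*b*c**2 - c.
  leading term a*b*c**2: subtract (2*b*c)·f_1 from a*b*c**2 + 3*a*b*c + 2*a*b + 2*a*c + 2*b*c**2 - c → 3*a*b*c + 2*a*b + 2*a*c - b*c**3 - b*c**2 - 2*b*c - c
  leading term a*b*c: subtract (-b)·f_1 from 3*a*b*c + 2*a*b + 2*a*c - b*c**3 - b*c**2 - 2*b*c - c → 2*a*b + 2*a*c - b*c**3 + 3*b*c**2 + 3*b*c + b - c
  leading term a*b: no divisor's leading term divides it; move 2*a*b to the remainder.
  leading term a*c: subtract (-3)·f_1 from 2*a*c - b*c**3 + 3*b*c**2 + 3*b*c + b - c → -b*c**3 + 3*b*c**2 + 3*b*c + b - 2*c**2 + 3
  leading term b*c**3: no divisor's leading term divides it; move -b*c**3 to the remainder.
  leading term b*c**2: no divisor's leading term divides it; move 3*b*c**2 to the remainder.
  leading term b*c: no divisor's leading term divides it; move 3*b*c to the remainder.
  leading term b: no divisor's leading term divides it; move b to the remainder.
  leading term c**2: no divisor's leading term divides it; move -2*c**2 to the remainder.
  leading term 1: no divisor's leading term divides it; move 3 to the remainder.
  remainder 2*a*b - b*c**3 + 3*b*c**2 + 3*b*c + b - 2*c**2 + 3 ≠ 0; add g_3 = 2*a*b - b*c**3 + 3*b*c**2 + 3*b*c + b - 2*c**2 + 3 to the basis.

S(f_1,g_3): lcm = a*b*c. S = -3*b*c**4 + 2*b*c**3 + 3*b*c**2 - b*c + 2*b + c**3 + 2*c.
  leading term b*c**4: no divisor's leading term divides it; move -3*b*c**4 to the remainder.
  leading term b*c**3: no divisor's leading term divides it; move 2*b*c**3 to the remainder.
  leading term b*c**2: no divisor's leading term divides it; move 3*b*c**2 to the remainder.
  leading term b*c: no divisor's leading term divides it; move -b*c to the remainder.
  leading term b: no divisor's leading term divides it; move 2*b to the remainder.
  leading term c**3: no divisor's leading term divides it; move c**3 to the remainder.
  leading term c: no divisor's leading term divides it; move 2*c to the remainder.
  remainder -3*b*c**4 + 2*b*c**3 + 3*b*c**2 - b*c + 2*b + c**3 + 2*c ≠ 0; add g_4 = -3*b*c**4 + 2*b*c**3 + 3*b*c**2 - b*c + 2*b + c**3 + 2*c to the basis.

The other S-polynomials (S(f_2,g_3), S(f_1,g_4), S(f_2,g_4), S(g_3,g_4)) all reduce to 0 modulo the current basis, so we have a Gröbner basis.
Inter-reduce: drop elements whose leading term is divisible by another's, tail-reduce, and make monic.

G = {a*b + 3*b*c**3 - 2*b*c**2 - 2*b*c - 3*b - c**2 - 2, a*c + c**2 + 3*c + 2, b*c**4 - 3*b*c**3 - b*c**2 - 2*b*c - 3*b + 2*c**3 - 3*c}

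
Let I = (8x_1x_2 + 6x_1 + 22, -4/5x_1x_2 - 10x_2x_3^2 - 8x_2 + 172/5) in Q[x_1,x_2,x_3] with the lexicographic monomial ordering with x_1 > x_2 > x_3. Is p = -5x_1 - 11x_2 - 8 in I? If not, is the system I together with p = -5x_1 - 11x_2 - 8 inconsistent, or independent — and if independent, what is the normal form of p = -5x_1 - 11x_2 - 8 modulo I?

-5x_1 - 11x_2 - 8 is independent of I; its normal form modulo I is -250/3x_2x_3^2 - 233/3x_2 + 297.

First compute the reduced Gröbner basis of I by Buchberger's algorithm.
f_1 = 8x_1x_2 + 6x_1 + 22, LT = x_1x_2.
f_2 = -4/5x_1x_2 - 10x_2x_3^2 - 8x_2 + 172/5, LT = x_1x_2.

S(f_1,f_2): lcm = x_1x_2. S = 3/4x_1 - 25/2x_2x_3^2 - 10x_2 + 183/4.
  leading term x_1: no divisor's leading term divides it; move 3/4x_1 to the remainder.
  leading term x_2x_3^2: no divisor's leading term divides it; move -25/2x_2x_3^2 to the remainder.
  leading term x_2: no divisor's leading term divides it; move -10x_2 to the remainder.
  leading term 1: no divisor's leading term divides it; move 183/4 to the remainder.
  remainder 3/4x_1 - 25/2x_2x_3^2 - 10x_2 + 183/4 ≠ 0; add h_3 = 3/4x_1 - 25/2x_2x_3^2 - 10x_2 + 183/4 to the basis.

S(f_1,h_3): lcm = x_1x_2. S = 3/4x_1 + 50/3x_2^2x_3^2 + 40/3x_2^2 - 61x_2 + 11/4.
  leading term x_1: subtract (1)·h_3 from 3/4x_1 + 50/3x_2^2x_3^2 + 40/3x_2^2 - 61x_2 + 11/4 → 50/3x_2^2x_3^2 + 40/3x_2^2 + 25/2x_2x_3^2 - 51x_2 - 43
  leading term x_2^2x_3^2: no divisor's leading term divides it; move 50/3x_2^2x_3^2 to the remainder.
  leading term x_2^2: no divisor's leading term divides it; move 40/3x_2^2 to the remainder.
  leading term x_2x_3^2: no divisor's leading term divides it; move 25/2x_2x_3^2 to the remainder.
  leading term x_2: no divisor's leading term divides it; move -51x_2 to the remainder.
  leading term 1: no divisor's leading term divides it; move -43 to the remainder.
  remainder 50/3x_2^2x_3^2 + 40/3x_2^2 + 25/2x_2x_3^2 - 51x_2 - 43 ≠ 0; add h_4 = 50/3x_2^2x_3^2 + 40/3x_2^2 + 25/2x_2x_3^2 - 51x_2 - 43 to the basis.

The other S-polynomials (S(f_2,h_3), S(f_1,h_4), S(f_2,h_4), S(h_3,h_4)) all reduce to 0 modulo the current basis, so we have a Gröbner basis.
Inter-reduce: drop elements whose leading term is divisible by another's, tail-reduce, and make monic.
Reduced Gröbner basis: {x_1 - 50/3x_2x_3^2 - 40/3x_2 + 61, x_2^2x_3^2 + 4/5x_2^2 + 3/4x_2x_3^2 - 153/50x_2 - 129/50}.
Label its elements g_1 = x_1 - 50/3x_2x_3^2 - 40/3x_2 + 61, g_2 = x_2^2x_3^2 + 4/5x_2^2 + 3/4x_2x_3^2 - 153/50x_2 - 129/50.

Reduce p = -5x_1 - 11x_2 - 8 modulo G:
  leading term x_1: subtract (-5)·g_1 from -5x_1 - 11x_2 - 8 → -250/3x_2x_3^2 - 233/3x_2 + 297
  leading term x_2x_3^2: no divisor's leading term divides it; move -250/3x_2x_3^2 to the remainder.
  leading term x_2: no divisor's leading term divides it; move -233/3x_2 to the remainder.
  leading term 1: no divisor's leading term divides it; move 297 to the remainder.
  normal form = -250/3x_2x_3^2 - 233/3x_2 + 297.
The normal form is nonzero, so p ∉ I. Since p minus its normal form lies in I, I + (p) = I + (r) where r = -250/3x_2x_3^2 - 233/3x_2 + 297; decide whether this ideal is the whole ring.
Run Buchberger on G together with r (pairs among the g_i already reduce to 0 since G is a Gröbner basis):
g_1 = x_1 - 50/3x_2x_3^2 - 40/3x_2 + 61, LT = x_1.
g_2 = x_2^2x_3^2 + 4/5x_2^2 + 3/4x_2x_3^2 - 153/50x_2 - 129/50, LT = x_2^2x_3^2.
r = -250/3x_2x_3^2 - 233/3x_2 + 297, LT = x_2x_3^2.

S(g_2,r): lcm = x_2^2x_3^2. S = -33/250x_2^2 + 3/4x_2x_3^2 + 63/125x_2 - 129/50.
  leading term x_2^2: no divisor's leading term divides it; move -33/250x_2^2 to the remainder.
  leading term x_2x_3^2: subtract (-9/1000)·r from 3/4x_2x_3^2 + 63/125x_2 - 129/50 → -39/200x_2 + 93/1000
  leading term x_2: no divisor's leading term divides it; move -39/200x_2 to the remainder.
  leading term 1: no divisor's leading term divides it; move 93/1000 to the remainder.
  remainder -33/250x_2^2 - 39/200x_2 + 93/1000 ≠ 0; add m_4 = -33/250x_2^2 - 39/200x_2 + 93/1000 to the basis.

S(g_2,m_4): lcm = x_2^2x_3^2. S = 4/5x_2^2 - 8/11x_2x_3^2 - 153/50x_2 + 31/44x_3^2 - 129/50.
  leading term x_2^2: subtract (-200/33)·m_4 from 4/5x_2^2 - 8/11x_2x_3^2 - 153/50x_2 + 31/44x_3^2 - 129/50 → -8/11x_2x_3^2 - 2333/550x_2 + 31/44x_3^2 - 1109/550
  leading term x_2x_3^2: subtract (12/1375)·r from -8/11x_2x_3^2 - 2333/550x_2 + 31/44x_3^2 - 1109/550 → -891/250x_2 + 31/44x_3^2 - 12673/2750
  leading term x_2: no divisor's leading term divides it; move -891/250x_2 to the remainder.
  leading term x_3^2: no divisor's leading term divides it; move 31/44x_3^2 to the remainder.
  leading term 1: no divisor's leading term divides it; move -12673/2750 to the remainder.
  remainder -891/250x_2 + 31/44x_3^2 - 12673/2750 ≠ 0; add m_5 = -891/250x_2 + 31/44x_3^2 - 12673/2750 to the basis.

S(r,m_5): lcm = x_2x_3^2. S = 233/250x_2 + 3875/19602x_3^4 - 12673/9801x_3^2 - 891/250.
  leading term x_2: subtract (-233/891)·m_5 from 233/250x_2 + 3875/19602x_3^4 - 12673/9801x_3^2 - 891/250 → 3875/19602x_3^4 - 43469/39204x_3^2 - 46742/9801
  leading term x_3^4: no divisor's leading term divides it; move 3875/19602x_3^4 to the remainder.
  leading term x_3^2: no divisor's leading term divides it; move -43469/39204x_3^2 to the remainder.
  leading term 1: no divisor's leading term divides it; move -46742/9801 to the remainder.
  remainder 3875/19602x_3^4 - 43469/39204x_3^2 - 46742/9801 ≠ 0; add m_6 = 3875/19602x_3^4 - 43469/39204x_3^2 - 46742/9801 to the basis.

The other S-polynomials (S(g_1,g_2), S(g_1,r), S(g_1,m_4), S(r,m_4), S(g_1,m_5), S(g_2,m_5), S(m_4,m_5), S(g_1,m_6), S(g_2,m_6), S(r,m_6), S(m_4,m_6), S(m_5,m_6)) all reduce to 0 modulo the current basis, so we have a Gröbner basis.
Inter-reduce: drop elements whose leading term is divisible by another's, tail-reduce, and make monic.
Reduced Gröbner basis: {x_1 + 775/1782x_3^2 - 1109/891, x_2 - 3875/19602x_3^2 + 12673/9801, x_3^4 - 43469/7750x_3^2 - 93484/3875}.
The reduced Gröbner basis of I + (p) is {x_1 + 775/1782x_3^2 - 1109/891, x_2 - 3875/19602x_3^2 + 12673/9801, x_3^4 - 43469/7750x_3^2 - 93484/3875} ≠ {1}, a proper ideal, so the enlarged system stays consistent: p is independent of I, with normal form -250/3x_2x_3^2 - 233/3x_2 + 297.

The remainder on division by a Gröbner basis is unique — it is the normal form.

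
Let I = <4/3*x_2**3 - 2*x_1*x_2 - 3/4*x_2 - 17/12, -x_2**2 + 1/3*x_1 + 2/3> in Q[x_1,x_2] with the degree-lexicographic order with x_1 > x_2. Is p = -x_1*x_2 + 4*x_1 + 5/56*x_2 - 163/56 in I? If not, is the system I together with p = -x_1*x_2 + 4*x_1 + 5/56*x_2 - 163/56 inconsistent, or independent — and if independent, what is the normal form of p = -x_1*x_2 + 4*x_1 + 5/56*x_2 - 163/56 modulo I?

First compute the reduced Gröbner basis of I by Buchberger's algorithm.
f_1 = 4/3*x_2**3 - 2*x_1*x_2 - 3/4*x_2 - 17/12, LT = x_2**3.
f_2 = -x_2**2 + 1/3*x_1 + 2/3, LT = x_2**2.

S(f_1,f_2): lcm = x_2**3. S = -7/6*x_1*x_2 + 5/48*x_2 - 17/16.
  reduce S modulo (f_1, f_2):
  remainder -7/6*x_1*x_2 + 5/48*x_2 - 17/16 ≠ 0; add h_3 = -7/6*x_1*x_2 + 5/48*x_2 - 17/16 to the basis.

S(f_2,h_3): lcm = x_1*x_2**2. S = -1/3*x_1**2 + 5/56*x_2**2 - 2/3*x_1 - 51/56*x_2.
  reduce S modulo (f_1, f_2, h_3):
  remainder -1/3*x_1**2 - 107/168*x_1 - 51/56*x_2 + 5/84 ≠ 0; add h_4 = -1/3*x_1**2 - 107/168*x_1 - 51/56*x_2 + 5/84 to the basis.

The other S-polynomials (S(f_1,h_3), S(f_1,h_4), S(f_2,h_4), S(h_3,h_4)) all reduce to 0 modulo the current basis, so we have a Gröbner basis.
Inter-reduce: drop elements whose leading term is divisible by another's, tail-reduce, and make monic.
Reduced Gröbner basis: {x_1**2 + 107/56*x_1 + 153/56*x_2 - 5/28, x_1*x_2 - 5/56*x_2 + 51/56, x_2**2 - 1/3*x_1 - 2/3}.
Label its elements g_1 = x_1**2 + 107/56*x_1 + 153/56*x_2 - 5/28, g_2 = x_1*x_2 - 5/56*x_2 + 51/56, g_3 = x_2**2 - 1/3*x_1 - 2/3.

Reduce p = -x_1*x_2 + 4*x_1 + 5/56*x_2 - 163/56 modulo G:
  leading term x_1*x_2: subtract (-1)·g_2 from -x_1*x_2 + 4*x_1 + 5/56*x_2 - 163/56 → 4*x_1 - 2
  leading term x_1: no divisor's leading term divides it; move 4*x_1 to the remainder.
  leading term 1: no divisor's leading term divides it; move -2 to the remainder.
  normal form = 4*x_1 - 2.
The normal form is nonzero, so p ∉ I. Since p minus its normal form lies in I, I + (p) = I + (r) where r = 4*x_1 - 2; decide whether this ideal is the whole ring.
Run Buchberger on G together with r (pairs among the g_i already reduce to 0 since G is a Gröbner basis):
g_1 = x_1**2 + 107/56*x_1 + 153/56*x_2 - 5/28, LT = x_1**2.
g_2 = x_1*x_2 - 5/56*x_2 + 51/56, LT = x_1*x_2.
g_3 = x_2**2 - 1/3*x_1 - 2/3, LT = x_2**2.
r = 4*x_1 - 2, LT = x_1.

S(g_1,r): lcm = x_1**2. S = 135/56*x_1 + 153/56*x_2 - 5/28.
  reduce S modulo (g_1, g_2, g_3, r):
  remainder 153/56*x_2 + 115/112 ≠ 0; add m_5 = 153/56*x_2 + 115/112 to the basis.

S(g_2,r): lcm = x_1*x_2. S = 23/56*x_2 + 51/56.
  reduce S modulo (g_1, g_2, g_3, r, m_5):
  remainder 12961/17136 ≠ 0; add m_6 = 12961/17136 to the basis.

The other S-polynomials (S(g_1,g_2), S(g_1,g_3), S(g_2,g_3), S(g_3,r), S(g_1,m_5), S(g_2,m_5), S(g_3,m_5), S(r,m_5), S(g_1,m_6), S(g_2,m_6), S(g_3,m_6), S(r,m_6), S(m_5,m_6)) all reduce to 0 modulo the current basis, so we have a Gröbner basis.
Inter-reduce: drop elements whose leading term is divisible by another's, tail-reduce, and make monic.
Reduced Gröbner basis: {1}.
The reduced Gröbner basis of I + (p) is {1}: the ideal is the whole ring, so the enlarged system has no common solution — adjoining p is inconsistent.

Ideal membership is decidable via reduction modulo a Gröbner basis.

Adjoining -x_1*x_2 + 4*x_1 + 5/56*x_2 - 163/56 makes the ideal the whole ring: the system is inconsistent.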